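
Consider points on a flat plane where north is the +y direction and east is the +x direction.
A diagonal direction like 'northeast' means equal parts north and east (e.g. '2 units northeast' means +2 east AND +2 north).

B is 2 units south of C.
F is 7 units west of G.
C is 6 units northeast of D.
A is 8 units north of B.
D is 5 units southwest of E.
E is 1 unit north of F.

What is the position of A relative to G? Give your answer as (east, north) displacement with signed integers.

Place G at the origin (east=0, north=0).
  F is 7 units west of G: delta (east=-7, north=+0); F at (east=-7, north=0).
  E is 1 unit north of F: delta (east=+0, north=+1); E at (east=-7, north=1).
  D is 5 units southwest of E: delta (east=-5, north=-5); D at (east=-12, north=-4).
  C is 6 units northeast of D: delta (east=+6, north=+6); C at (east=-6, north=2).
  B is 2 units south of C: delta (east=+0, north=-2); B at (east=-6, north=0).
  A is 8 units north of B: delta (east=+0, north=+8); A at (east=-6, north=8).
Therefore A relative to G: (east=-6, north=8).

Answer: A is at (east=-6, north=8) relative to G.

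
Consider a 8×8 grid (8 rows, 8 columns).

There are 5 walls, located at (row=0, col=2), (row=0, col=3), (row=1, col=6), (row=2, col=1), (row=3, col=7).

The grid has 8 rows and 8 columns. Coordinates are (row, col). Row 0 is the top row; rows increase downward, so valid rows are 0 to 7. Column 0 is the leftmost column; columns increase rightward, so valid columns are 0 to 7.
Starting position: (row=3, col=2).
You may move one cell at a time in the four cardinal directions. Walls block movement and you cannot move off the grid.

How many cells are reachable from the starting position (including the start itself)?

BFS flood-fill from (row=3, col=2):
  Distance 0: (row=3, col=2)
  Distance 1: (row=2, col=2), (row=3, col=1), (row=3, col=3), (row=4, col=2)
  Distance 2: (row=1, col=2), (row=2, col=3), (row=3, col=0), (row=3, col=4), (row=4, col=1), (row=4, col=3), (row=5, col=2)
  Distance 3: (row=1, col=1), (row=1, col=3), (row=2, col=0), (row=2, col=4), (row=3, col=5), (row=4, col=0), (row=4, col=4), (row=5, col=1), (row=5, col=3), (row=6, col=2)
  Distance 4: (row=0, col=1), (row=1, col=0), (row=1, col=4), (row=2, col=5), (row=3, col=6), (row=4, col=5), (row=5, col=0), (row=5, col=4), (row=6, col=1), (row=6, col=3), (row=7, col=2)
  Distance 5: (row=0, col=0), (row=0, col=4), (row=1, col=5), (row=2, col=6), (row=4, col=6), (row=5, col=5), (row=6, col=0), (row=6, col=4), (row=7, col=1), (row=7, col=3)
  Distance 6: (row=0, col=5), (row=2, col=7), (row=4, col=7), (row=5, col=6), (row=6, col=5), (row=7, col=0), (row=7, col=4)
  Distance 7: (row=0, col=6), (row=1, col=7), (row=5, col=7), (row=6, col=6), (row=7, col=5)
  Distance 8: (row=0, col=7), (row=6, col=7), (row=7, col=6)
  Distance 9: (row=7, col=7)
Total reachable: 59 (grid has 59 open cells total)

Answer: Reachable cells: 59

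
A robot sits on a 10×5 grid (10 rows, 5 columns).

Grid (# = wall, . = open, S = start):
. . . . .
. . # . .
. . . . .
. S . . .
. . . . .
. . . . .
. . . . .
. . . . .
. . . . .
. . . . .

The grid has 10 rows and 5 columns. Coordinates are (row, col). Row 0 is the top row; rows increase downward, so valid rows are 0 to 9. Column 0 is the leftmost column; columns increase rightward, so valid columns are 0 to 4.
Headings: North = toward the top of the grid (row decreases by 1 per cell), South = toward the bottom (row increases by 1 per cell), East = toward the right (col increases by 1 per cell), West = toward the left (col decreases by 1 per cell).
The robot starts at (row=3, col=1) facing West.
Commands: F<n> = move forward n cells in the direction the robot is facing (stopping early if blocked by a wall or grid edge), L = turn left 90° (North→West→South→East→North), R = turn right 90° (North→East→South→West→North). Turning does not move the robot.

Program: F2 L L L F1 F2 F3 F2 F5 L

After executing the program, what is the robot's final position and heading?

Start: (row=3, col=1), facing West
  F2: move forward 1/2 (blocked), now at (row=3, col=0)
  L: turn left, now facing South
  L: turn left, now facing East
  L: turn left, now facing North
  F1: move forward 1, now at (row=2, col=0)
  F2: move forward 2, now at (row=0, col=0)
  F3: move forward 0/3 (blocked), now at (row=0, col=0)
  F2: move forward 0/2 (blocked), now at (row=0, col=0)
  F5: move forward 0/5 (blocked), now at (row=0, col=0)
  L: turn left, now facing West
Final: (row=0, col=0), facing West

Answer: Final position: (row=0, col=0), facing West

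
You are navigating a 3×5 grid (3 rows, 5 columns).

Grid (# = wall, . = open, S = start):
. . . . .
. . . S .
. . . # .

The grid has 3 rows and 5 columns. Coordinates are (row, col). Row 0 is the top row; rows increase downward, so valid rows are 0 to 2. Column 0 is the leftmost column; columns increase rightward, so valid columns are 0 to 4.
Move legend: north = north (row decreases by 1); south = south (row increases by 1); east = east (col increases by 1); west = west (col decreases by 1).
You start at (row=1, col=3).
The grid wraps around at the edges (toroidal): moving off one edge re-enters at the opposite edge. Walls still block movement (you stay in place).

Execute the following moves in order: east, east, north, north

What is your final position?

Start: (row=1, col=3)
  east (east): (row=1, col=3) -> (row=1, col=4)
  east (east): (row=1, col=4) -> (row=1, col=0)
  north (north): (row=1, col=0) -> (row=0, col=0)
  north (north): (row=0, col=0) -> (row=2, col=0)
Final: (row=2, col=0)

Answer: Final position: (row=2, col=0)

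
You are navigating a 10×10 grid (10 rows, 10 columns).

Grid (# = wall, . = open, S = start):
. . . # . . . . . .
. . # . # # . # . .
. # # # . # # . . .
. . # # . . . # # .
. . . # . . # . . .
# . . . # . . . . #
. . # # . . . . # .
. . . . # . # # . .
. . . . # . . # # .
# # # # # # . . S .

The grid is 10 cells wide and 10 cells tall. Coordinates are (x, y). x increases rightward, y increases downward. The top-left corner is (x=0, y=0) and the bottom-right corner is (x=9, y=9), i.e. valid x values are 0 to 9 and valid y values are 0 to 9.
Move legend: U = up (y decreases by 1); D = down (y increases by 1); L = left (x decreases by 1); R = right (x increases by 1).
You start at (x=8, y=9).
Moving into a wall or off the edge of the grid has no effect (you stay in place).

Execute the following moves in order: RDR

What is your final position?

Answer: Final position: (x=9, y=9)

Derivation:
Start: (x=8, y=9)
  R (right): (x=8, y=9) -> (x=9, y=9)
  D (down): blocked, stay at (x=9, y=9)
  R (right): blocked, stay at (x=9, y=9)
Final: (x=9, y=9)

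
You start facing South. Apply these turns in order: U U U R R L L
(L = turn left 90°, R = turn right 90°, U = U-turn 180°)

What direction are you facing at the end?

Start: South
  U (U-turn (180°)) -> North
  U (U-turn (180°)) -> South
  U (U-turn (180°)) -> North
  R (right (90° clockwise)) -> East
  R (right (90° clockwise)) -> South
  L (left (90° counter-clockwise)) -> East
  L (left (90° counter-clockwise)) -> North
Final: North

Answer: Final heading: North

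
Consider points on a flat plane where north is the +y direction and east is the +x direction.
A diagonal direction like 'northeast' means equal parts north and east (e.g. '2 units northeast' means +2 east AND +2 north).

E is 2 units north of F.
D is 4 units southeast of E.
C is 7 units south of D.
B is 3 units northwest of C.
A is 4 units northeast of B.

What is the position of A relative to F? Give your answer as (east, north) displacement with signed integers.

Answer: A is at (east=5, north=-2) relative to F.

Derivation:
Place F at the origin (east=0, north=0).
  E is 2 units north of F: delta (east=+0, north=+2); E at (east=0, north=2).
  D is 4 units southeast of E: delta (east=+4, north=-4); D at (east=4, north=-2).
  C is 7 units south of D: delta (east=+0, north=-7); C at (east=4, north=-9).
  B is 3 units northwest of C: delta (east=-3, north=+3); B at (east=1, north=-6).
  A is 4 units northeast of B: delta (east=+4, north=+4); A at (east=5, north=-2).
Therefore A relative to F: (east=5, north=-2).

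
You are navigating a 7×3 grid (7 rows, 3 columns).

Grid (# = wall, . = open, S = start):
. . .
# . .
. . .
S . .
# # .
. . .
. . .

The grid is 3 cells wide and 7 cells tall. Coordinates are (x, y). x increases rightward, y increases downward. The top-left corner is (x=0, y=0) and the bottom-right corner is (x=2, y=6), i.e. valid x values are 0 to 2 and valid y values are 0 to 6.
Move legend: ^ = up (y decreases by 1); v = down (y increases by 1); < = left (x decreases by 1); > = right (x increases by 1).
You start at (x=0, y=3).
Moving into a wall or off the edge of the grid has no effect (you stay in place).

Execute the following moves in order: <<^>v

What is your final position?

Start: (x=0, y=3)
  < (left): blocked, stay at (x=0, y=3)
  < (left): blocked, stay at (x=0, y=3)
  ^ (up): (x=0, y=3) -> (x=0, y=2)
  > (right): (x=0, y=2) -> (x=1, y=2)
  v (down): (x=1, y=2) -> (x=1, y=3)
Final: (x=1, y=3)

Answer: Final position: (x=1, y=3)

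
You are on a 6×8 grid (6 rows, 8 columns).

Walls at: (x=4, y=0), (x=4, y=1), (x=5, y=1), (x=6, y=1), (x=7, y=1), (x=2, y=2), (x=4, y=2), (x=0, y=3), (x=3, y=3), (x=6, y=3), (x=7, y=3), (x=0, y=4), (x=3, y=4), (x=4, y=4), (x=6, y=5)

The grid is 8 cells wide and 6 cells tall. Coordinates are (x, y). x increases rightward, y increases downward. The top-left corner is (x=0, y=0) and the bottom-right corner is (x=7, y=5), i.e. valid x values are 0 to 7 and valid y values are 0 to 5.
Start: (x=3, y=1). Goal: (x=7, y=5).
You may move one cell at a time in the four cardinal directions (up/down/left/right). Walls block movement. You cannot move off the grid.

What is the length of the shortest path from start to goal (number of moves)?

BFS from (x=3, y=1) until reaching (x=7, y=5):
  Distance 0: (x=3, y=1)
  Distance 1: (x=3, y=0), (x=2, y=1), (x=3, y=2)
  Distance 2: (x=2, y=0), (x=1, y=1)
  Distance 3: (x=1, y=0), (x=0, y=1), (x=1, y=2)
  Distance 4: (x=0, y=0), (x=0, y=2), (x=1, y=3)
  Distance 5: (x=2, y=3), (x=1, y=4)
  Distance 6: (x=2, y=4), (x=1, y=5)
  Distance 7: (x=0, y=5), (x=2, y=5)
  Distance 8: (x=3, y=5)
  Distance 9: (x=4, y=5)
  Distance 10: (x=5, y=5)
  Distance 11: (x=5, y=4)
  Distance 12: (x=5, y=3), (x=6, y=4)
  Distance 13: (x=5, y=2), (x=4, y=3), (x=7, y=4)
  Distance 14: (x=6, y=2), (x=7, y=5)  <- goal reached here
One shortest path (14 moves): (x=3, y=1) -> (x=2, y=1) -> (x=1, y=1) -> (x=1, y=2) -> (x=1, y=3) -> (x=2, y=3) -> (x=2, y=4) -> (x=2, y=5) -> (x=3, y=5) -> (x=4, y=5) -> (x=5, y=5) -> (x=5, y=4) -> (x=6, y=4) -> (x=7, y=4) -> (x=7, y=5)

Answer: Shortest path length: 14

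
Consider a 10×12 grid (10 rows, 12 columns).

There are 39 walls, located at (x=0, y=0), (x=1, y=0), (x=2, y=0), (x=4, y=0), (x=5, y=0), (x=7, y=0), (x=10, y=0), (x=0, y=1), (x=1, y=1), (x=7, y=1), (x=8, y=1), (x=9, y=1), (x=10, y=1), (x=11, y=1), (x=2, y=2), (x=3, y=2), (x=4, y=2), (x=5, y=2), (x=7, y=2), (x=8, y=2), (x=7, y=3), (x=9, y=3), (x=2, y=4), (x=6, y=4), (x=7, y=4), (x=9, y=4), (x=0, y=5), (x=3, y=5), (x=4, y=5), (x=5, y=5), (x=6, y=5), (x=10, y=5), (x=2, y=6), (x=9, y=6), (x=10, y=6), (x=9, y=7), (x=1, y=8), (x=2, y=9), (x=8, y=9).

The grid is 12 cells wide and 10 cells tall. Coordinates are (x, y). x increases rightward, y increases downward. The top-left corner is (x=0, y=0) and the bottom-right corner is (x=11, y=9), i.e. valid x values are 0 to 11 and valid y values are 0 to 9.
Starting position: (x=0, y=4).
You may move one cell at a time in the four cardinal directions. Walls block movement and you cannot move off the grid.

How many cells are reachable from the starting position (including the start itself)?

Answer: Reachable cells: 78

Derivation:
BFS flood-fill from (x=0, y=4):
  Distance 0: (x=0, y=4)
  Distance 1: (x=0, y=3), (x=1, y=4)
  Distance 2: (x=0, y=2), (x=1, y=3), (x=1, y=5)
  Distance 3: (x=1, y=2), (x=2, y=3), (x=2, y=5), (x=1, y=6)
  Distance 4: (x=3, y=3), (x=0, y=6), (x=1, y=7)
  Distance 5: (x=4, y=3), (x=3, y=4), (x=0, y=7), (x=2, y=7)
  Distance 6: (x=5, y=3), (x=4, y=4), (x=3, y=7), (x=0, y=8), (x=2, y=8)
  Distance 7: (x=6, y=3), (x=5, y=4), (x=3, y=6), (x=4, y=7), (x=3, y=8), (x=0, y=9)
  Distance 8: (x=6, y=2), (x=4, y=6), (x=5, y=7), (x=4, y=8), (x=1, y=9), (x=3, y=9)
  Distance 9: (x=6, y=1), (x=5, y=6), (x=6, y=7), (x=5, y=8), (x=4, y=9)
  Distance 10: (x=6, y=0), (x=5, y=1), (x=6, y=6), (x=7, y=7), (x=6, y=8), (x=5, y=9)
  Distance 11: (x=4, y=1), (x=7, y=6), (x=8, y=7), (x=7, y=8), (x=6, y=9)
  Distance 12: (x=3, y=1), (x=7, y=5), (x=8, y=6), (x=8, y=8), (x=7, y=9)
  Distance 13: (x=3, y=0), (x=2, y=1), (x=8, y=5), (x=9, y=8)
  Distance 14: (x=8, y=4), (x=9, y=5), (x=10, y=8), (x=9, y=9)
  Distance 15: (x=8, y=3), (x=10, y=7), (x=11, y=8), (x=10, y=9)
  Distance 16: (x=11, y=7), (x=11, y=9)
  Distance 17: (x=11, y=6)
  Distance 18: (x=11, y=5)
  Distance 19: (x=11, y=4)
  Distance 20: (x=11, y=3), (x=10, y=4)
  Distance 21: (x=11, y=2), (x=10, y=3)
  Distance 22: (x=10, y=2)
  Distance 23: (x=9, y=2)
Total reachable: 78 (grid has 81 open cells total)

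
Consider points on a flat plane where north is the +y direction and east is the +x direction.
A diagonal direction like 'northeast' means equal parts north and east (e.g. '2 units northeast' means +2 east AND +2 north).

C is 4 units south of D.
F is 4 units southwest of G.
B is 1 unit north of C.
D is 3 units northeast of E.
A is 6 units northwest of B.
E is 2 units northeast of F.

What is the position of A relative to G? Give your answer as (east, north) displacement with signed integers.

Answer: A is at (east=-5, north=4) relative to G.

Derivation:
Place G at the origin (east=0, north=0).
  F is 4 units southwest of G: delta (east=-4, north=-4); F at (east=-4, north=-4).
  E is 2 units northeast of F: delta (east=+2, north=+2); E at (east=-2, north=-2).
  D is 3 units northeast of E: delta (east=+3, north=+3); D at (east=1, north=1).
  C is 4 units south of D: delta (east=+0, north=-4); C at (east=1, north=-3).
  B is 1 unit north of C: delta (east=+0, north=+1); B at (east=1, north=-2).
  A is 6 units northwest of B: delta (east=-6, north=+6); A at (east=-5, north=4).
Therefore A relative to G: (east=-5, north=4).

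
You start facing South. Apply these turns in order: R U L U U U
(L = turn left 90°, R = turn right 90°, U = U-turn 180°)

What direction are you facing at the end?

Answer: Final heading: South

Derivation:
Start: South
  R (right (90° clockwise)) -> West
  U (U-turn (180°)) -> East
  L (left (90° counter-clockwise)) -> North
  U (U-turn (180°)) -> South
  U (U-turn (180°)) -> North
  U (U-turn (180°)) -> South
Final: South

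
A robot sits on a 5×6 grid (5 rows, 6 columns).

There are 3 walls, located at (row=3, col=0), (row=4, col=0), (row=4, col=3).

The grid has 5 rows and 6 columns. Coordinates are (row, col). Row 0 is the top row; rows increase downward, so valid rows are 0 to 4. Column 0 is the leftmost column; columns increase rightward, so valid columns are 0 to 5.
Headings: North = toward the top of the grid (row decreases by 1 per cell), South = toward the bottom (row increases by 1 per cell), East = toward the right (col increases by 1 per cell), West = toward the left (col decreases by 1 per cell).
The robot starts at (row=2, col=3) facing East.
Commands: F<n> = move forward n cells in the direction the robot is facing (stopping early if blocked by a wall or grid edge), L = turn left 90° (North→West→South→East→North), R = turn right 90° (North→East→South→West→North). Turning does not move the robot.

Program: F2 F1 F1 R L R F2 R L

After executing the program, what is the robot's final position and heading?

Start: (row=2, col=3), facing East
  F2: move forward 2, now at (row=2, col=5)
  F1: move forward 0/1 (blocked), now at (row=2, col=5)
  F1: move forward 0/1 (blocked), now at (row=2, col=5)
  R: turn right, now facing South
  L: turn left, now facing East
  R: turn right, now facing South
  F2: move forward 2, now at (row=4, col=5)
  R: turn right, now facing West
  L: turn left, now facing South
Final: (row=4, col=5), facing South

Answer: Final position: (row=4, col=5), facing South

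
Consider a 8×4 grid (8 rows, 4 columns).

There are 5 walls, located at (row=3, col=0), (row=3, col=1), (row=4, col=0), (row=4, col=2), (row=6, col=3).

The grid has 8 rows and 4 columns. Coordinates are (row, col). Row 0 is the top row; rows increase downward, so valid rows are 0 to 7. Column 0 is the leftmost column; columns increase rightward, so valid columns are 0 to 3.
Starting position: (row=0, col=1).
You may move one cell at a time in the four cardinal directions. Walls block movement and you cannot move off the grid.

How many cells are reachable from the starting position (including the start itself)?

BFS flood-fill from (row=0, col=1):
  Distance 0: (row=0, col=1)
  Distance 1: (row=0, col=0), (row=0, col=2), (row=1, col=1)
  Distance 2: (row=0, col=3), (row=1, col=0), (row=1, col=2), (row=2, col=1)
  Distance 3: (row=1, col=3), (row=2, col=0), (row=2, col=2)
  Distance 4: (row=2, col=3), (row=3, col=2)
  Distance 5: (row=3, col=3)
  Distance 6: (row=4, col=3)
  Distance 7: (row=5, col=3)
  Distance 8: (row=5, col=2)
  Distance 9: (row=5, col=1), (row=6, col=2)
  Distance 10: (row=4, col=1), (row=5, col=0), (row=6, col=1), (row=7, col=2)
  Distance 11: (row=6, col=0), (row=7, col=1), (row=7, col=3)
  Distance 12: (row=7, col=0)
Total reachable: 27 (grid has 27 open cells total)

Answer: Reachable cells: 27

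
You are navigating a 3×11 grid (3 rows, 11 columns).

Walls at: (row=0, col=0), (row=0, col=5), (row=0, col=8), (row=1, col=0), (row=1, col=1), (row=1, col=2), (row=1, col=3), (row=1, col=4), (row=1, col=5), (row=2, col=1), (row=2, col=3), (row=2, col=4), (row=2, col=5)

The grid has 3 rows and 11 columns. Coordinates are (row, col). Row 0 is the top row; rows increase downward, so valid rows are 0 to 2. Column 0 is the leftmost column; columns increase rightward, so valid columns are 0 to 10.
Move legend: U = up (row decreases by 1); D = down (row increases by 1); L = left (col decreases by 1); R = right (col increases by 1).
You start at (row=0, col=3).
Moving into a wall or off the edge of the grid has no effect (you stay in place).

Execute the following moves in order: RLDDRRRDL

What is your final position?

Answer: Final position: (row=0, col=3)

Derivation:
Start: (row=0, col=3)
  R (right): (row=0, col=3) -> (row=0, col=4)
  L (left): (row=0, col=4) -> (row=0, col=3)
  D (down): blocked, stay at (row=0, col=3)
  D (down): blocked, stay at (row=0, col=3)
  R (right): (row=0, col=3) -> (row=0, col=4)
  R (right): blocked, stay at (row=0, col=4)
  R (right): blocked, stay at (row=0, col=4)
  D (down): blocked, stay at (row=0, col=4)
  L (left): (row=0, col=4) -> (row=0, col=3)
Final: (row=0, col=3)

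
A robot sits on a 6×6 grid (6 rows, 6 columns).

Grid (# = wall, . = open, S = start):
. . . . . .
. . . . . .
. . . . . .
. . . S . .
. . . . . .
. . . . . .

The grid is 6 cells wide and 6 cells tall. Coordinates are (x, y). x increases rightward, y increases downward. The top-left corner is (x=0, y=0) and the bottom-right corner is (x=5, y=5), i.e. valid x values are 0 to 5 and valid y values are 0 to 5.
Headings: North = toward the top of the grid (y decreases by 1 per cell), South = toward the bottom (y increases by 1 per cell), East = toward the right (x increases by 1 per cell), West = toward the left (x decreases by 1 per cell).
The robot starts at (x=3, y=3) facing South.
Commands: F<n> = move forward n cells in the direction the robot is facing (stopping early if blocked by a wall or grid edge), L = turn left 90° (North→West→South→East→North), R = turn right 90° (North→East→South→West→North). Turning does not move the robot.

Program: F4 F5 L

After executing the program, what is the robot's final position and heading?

Answer: Final position: (x=3, y=5), facing East

Derivation:
Start: (x=3, y=3), facing South
  F4: move forward 2/4 (blocked), now at (x=3, y=5)
  F5: move forward 0/5 (blocked), now at (x=3, y=5)
  L: turn left, now facing East
Final: (x=3, y=5), facing East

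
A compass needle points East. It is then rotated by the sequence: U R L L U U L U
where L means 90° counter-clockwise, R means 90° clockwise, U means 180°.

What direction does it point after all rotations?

Answer: Final heading: West

Derivation:
Start: East
  U (U-turn (180°)) -> West
  R (right (90° clockwise)) -> North
  L (left (90° counter-clockwise)) -> West
  L (left (90° counter-clockwise)) -> South
  U (U-turn (180°)) -> North
  U (U-turn (180°)) -> South
  L (left (90° counter-clockwise)) -> East
  U (U-turn (180°)) -> West
Final: West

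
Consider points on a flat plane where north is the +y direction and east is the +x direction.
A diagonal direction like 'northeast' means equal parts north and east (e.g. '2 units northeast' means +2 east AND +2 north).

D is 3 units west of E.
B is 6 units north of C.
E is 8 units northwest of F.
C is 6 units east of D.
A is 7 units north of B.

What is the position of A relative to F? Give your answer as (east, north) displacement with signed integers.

Place F at the origin (east=0, north=0).
  E is 8 units northwest of F: delta (east=-8, north=+8); E at (east=-8, north=8).
  D is 3 units west of E: delta (east=-3, north=+0); D at (east=-11, north=8).
  C is 6 units east of D: delta (east=+6, north=+0); C at (east=-5, north=8).
  B is 6 units north of C: delta (east=+0, north=+6); B at (east=-5, north=14).
  A is 7 units north of B: delta (east=+0, north=+7); A at (east=-5, north=21).
Therefore A relative to F: (east=-5, north=21).

Answer: A is at (east=-5, north=21) relative to F.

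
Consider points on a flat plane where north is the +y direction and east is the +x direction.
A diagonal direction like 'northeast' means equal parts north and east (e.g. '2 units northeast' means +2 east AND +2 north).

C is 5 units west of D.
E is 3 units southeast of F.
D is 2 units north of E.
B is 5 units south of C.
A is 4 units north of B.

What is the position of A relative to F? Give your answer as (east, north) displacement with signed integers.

Answer: A is at (east=-2, north=-2) relative to F.

Derivation:
Place F at the origin (east=0, north=0).
  E is 3 units southeast of F: delta (east=+3, north=-3); E at (east=3, north=-3).
  D is 2 units north of E: delta (east=+0, north=+2); D at (east=3, north=-1).
  C is 5 units west of D: delta (east=-5, north=+0); C at (east=-2, north=-1).
  B is 5 units south of C: delta (east=+0, north=-5); B at (east=-2, north=-6).
  A is 4 units north of B: delta (east=+0, north=+4); A at (east=-2, north=-2).
Therefore A relative to F: (east=-2, north=-2).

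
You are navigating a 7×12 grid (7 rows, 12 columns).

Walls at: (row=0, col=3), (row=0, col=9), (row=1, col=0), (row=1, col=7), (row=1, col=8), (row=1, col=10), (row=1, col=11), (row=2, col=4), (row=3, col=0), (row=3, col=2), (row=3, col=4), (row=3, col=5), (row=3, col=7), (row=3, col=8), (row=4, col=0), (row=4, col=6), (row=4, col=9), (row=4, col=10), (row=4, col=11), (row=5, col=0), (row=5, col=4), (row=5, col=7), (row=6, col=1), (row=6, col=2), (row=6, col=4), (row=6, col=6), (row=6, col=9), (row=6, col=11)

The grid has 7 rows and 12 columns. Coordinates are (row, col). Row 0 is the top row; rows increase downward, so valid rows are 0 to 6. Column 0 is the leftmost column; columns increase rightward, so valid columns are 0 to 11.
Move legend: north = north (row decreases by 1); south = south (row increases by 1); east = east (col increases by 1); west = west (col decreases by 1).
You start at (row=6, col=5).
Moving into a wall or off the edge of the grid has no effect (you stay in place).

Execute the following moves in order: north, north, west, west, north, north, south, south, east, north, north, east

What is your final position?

Answer: Final position: (row=4, col=5)

Derivation:
Start: (row=6, col=5)
  north (north): (row=6, col=5) -> (row=5, col=5)
  north (north): (row=5, col=5) -> (row=4, col=5)
  west (west): (row=4, col=5) -> (row=4, col=4)
  west (west): (row=4, col=4) -> (row=4, col=3)
  north (north): (row=4, col=3) -> (row=3, col=3)
  north (north): (row=3, col=3) -> (row=2, col=3)
  south (south): (row=2, col=3) -> (row=3, col=3)
  south (south): (row=3, col=3) -> (row=4, col=3)
  east (east): (row=4, col=3) -> (row=4, col=4)
  north (north): blocked, stay at (row=4, col=4)
  north (north): blocked, stay at (row=4, col=4)
  east (east): (row=4, col=4) -> (row=4, col=5)
Final: (row=4, col=5)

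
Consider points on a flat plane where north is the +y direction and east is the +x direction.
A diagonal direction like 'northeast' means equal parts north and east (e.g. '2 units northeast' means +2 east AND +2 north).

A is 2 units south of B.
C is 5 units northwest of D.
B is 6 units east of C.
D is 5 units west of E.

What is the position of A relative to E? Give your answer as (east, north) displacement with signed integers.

Answer: A is at (east=-4, north=3) relative to E.

Derivation:
Place E at the origin (east=0, north=0).
  D is 5 units west of E: delta (east=-5, north=+0); D at (east=-5, north=0).
  C is 5 units northwest of D: delta (east=-5, north=+5); C at (east=-10, north=5).
  B is 6 units east of C: delta (east=+6, north=+0); B at (east=-4, north=5).
  A is 2 units south of B: delta (east=+0, north=-2); A at (east=-4, north=3).
Therefore A relative to E: (east=-4, north=3).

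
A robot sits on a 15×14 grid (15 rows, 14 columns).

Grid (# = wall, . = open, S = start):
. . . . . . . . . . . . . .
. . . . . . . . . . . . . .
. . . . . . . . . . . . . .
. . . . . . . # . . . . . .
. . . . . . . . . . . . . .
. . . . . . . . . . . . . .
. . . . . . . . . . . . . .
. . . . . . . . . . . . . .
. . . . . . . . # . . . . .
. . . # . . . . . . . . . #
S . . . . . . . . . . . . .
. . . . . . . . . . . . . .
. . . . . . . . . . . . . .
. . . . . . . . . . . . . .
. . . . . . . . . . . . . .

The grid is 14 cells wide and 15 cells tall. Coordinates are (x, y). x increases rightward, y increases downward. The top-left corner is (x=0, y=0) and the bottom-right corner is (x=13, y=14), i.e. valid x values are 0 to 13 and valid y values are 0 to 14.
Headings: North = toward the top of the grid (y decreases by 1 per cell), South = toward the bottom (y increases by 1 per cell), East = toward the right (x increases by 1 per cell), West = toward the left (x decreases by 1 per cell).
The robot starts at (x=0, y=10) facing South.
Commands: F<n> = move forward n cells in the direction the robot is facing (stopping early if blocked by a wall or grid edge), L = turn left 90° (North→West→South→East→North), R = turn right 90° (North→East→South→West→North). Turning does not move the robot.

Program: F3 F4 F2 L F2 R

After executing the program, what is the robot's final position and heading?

Start: (x=0, y=10), facing South
  F3: move forward 3, now at (x=0, y=13)
  F4: move forward 1/4 (blocked), now at (x=0, y=14)
  F2: move forward 0/2 (blocked), now at (x=0, y=14)
  L: turn left, now facing East
  F2: move forward 2, now at (x=2, y=14)
  R: turn right, now facing South
Final: (x=2, y=14), facing South

Answer: Final position: (x=2, y=14), facing South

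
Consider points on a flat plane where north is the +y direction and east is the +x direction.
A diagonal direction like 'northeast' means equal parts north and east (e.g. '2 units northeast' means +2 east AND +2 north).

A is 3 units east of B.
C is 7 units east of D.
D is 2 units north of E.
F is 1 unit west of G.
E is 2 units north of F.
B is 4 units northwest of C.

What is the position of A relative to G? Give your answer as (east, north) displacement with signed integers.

Answer: A is at (east=5, north=8) relative to G.

Derivation:
Place G at the origin (east=0, north=0).
  F is 1 unit west of G: delta (east=-1, north=+0); F at (east=-1, north=0).
  E is 2 units north of F: delta (east=+0, north=+2); E at (east=-1, north=2).
  D is 2 units north of E: delta (east=+0, north=+2); D at (east=-1, north=4).
  C is 7 units east of D: delta (east=+7, north=+0); C at (east=6, north=4).
  B is 4 units northwest of C: delta (east=-4, north=+4); B at (east=2, north=8).
  A is 3 units east of B: delta (east=+3, north=+0); A at (east=5, north=8).
Therefore A relative to G: (east=5, north=8).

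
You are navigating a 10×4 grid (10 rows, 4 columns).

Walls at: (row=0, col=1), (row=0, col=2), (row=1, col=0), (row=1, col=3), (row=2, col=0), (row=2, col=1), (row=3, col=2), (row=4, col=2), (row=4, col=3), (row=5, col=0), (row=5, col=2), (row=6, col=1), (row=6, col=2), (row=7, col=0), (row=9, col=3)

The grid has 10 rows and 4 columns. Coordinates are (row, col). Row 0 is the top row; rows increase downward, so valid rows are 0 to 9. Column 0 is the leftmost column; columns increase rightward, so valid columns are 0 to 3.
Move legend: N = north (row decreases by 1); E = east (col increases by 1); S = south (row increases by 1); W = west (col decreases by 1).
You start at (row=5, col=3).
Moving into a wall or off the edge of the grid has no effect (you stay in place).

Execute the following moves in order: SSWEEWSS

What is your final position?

Answer: Final position: (row=9, col=2)

Derivation:
Start: (row=5, col=3)
  S (south): (row=5, col=3) -> (row=6, col=3)
  S (south): (row=6, col=3) -> (row=7, col=3)
  W (west): (row=7, col=3) -> (row=7, col=2)
  E (east): (row=7, col=2) -> (row=7, col=3)
  E (east): blocked, stay at (row=7, col=3)
  W (west): (row=7, col=3) -> (row=7, col=2)
  S (south): (row=7, col=2) -> (row=8, col=2)
  S (south): (row=8, col=2) -> (row=9, col=2)
Final: (row=9, col=2)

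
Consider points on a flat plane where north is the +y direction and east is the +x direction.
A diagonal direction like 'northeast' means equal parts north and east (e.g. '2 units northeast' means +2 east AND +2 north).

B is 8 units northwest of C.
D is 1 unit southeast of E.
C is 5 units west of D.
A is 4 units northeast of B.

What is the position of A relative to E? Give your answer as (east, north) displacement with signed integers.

Answer: A is at (east=-8, north=11) relative to E.

Derivation:
Place E at the origin (east=0, north=0).
  D is 1 unit southeast of E: delta (east=+1, north=-1); D at (east=1, north=-1).
  C is 5 units west of D: delta (east=-5, north=+0); C at (east=-4, north=-1).
  B is 8 units northwest of C: delta (east=-8, north=+8); B at (east=-12, north=7).
  A is 4 units northeast of B: delta (east=+4, north=+4); A at (east=-8, north=11).
Therefore A relative to E: (east=-8, north=11).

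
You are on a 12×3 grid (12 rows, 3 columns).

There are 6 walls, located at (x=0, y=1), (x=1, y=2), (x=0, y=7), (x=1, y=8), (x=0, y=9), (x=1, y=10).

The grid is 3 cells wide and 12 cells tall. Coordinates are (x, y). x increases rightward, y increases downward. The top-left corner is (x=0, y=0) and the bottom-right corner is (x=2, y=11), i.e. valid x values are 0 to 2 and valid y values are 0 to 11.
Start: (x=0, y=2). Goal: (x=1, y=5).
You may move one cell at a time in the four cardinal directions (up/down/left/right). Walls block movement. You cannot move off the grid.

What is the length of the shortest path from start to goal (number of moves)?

BFS from (x=0, y=2) until reaching (x=1, y=5):
  Distance 0: (x=0, y=2)
  Distance 1: (x=0, y=3)
  Distance 2: (x=1, y=3), (x=0, y=4)
  Distance 3: (x=2, y=3), (x=1, y=4), (x=0, y=5)
  Distance 4: (x=2, y=2), (x=2, y=4), (x=1, y=5), (x=0, y=6)  <- goal reached here
One shortest path (4 moves): (x=0, y=2) -> (x=0, y=3) -> (x=1, y=3) -> (x=1, y=4) -> (x=1, y=5)

Answer: Shortest path length: 4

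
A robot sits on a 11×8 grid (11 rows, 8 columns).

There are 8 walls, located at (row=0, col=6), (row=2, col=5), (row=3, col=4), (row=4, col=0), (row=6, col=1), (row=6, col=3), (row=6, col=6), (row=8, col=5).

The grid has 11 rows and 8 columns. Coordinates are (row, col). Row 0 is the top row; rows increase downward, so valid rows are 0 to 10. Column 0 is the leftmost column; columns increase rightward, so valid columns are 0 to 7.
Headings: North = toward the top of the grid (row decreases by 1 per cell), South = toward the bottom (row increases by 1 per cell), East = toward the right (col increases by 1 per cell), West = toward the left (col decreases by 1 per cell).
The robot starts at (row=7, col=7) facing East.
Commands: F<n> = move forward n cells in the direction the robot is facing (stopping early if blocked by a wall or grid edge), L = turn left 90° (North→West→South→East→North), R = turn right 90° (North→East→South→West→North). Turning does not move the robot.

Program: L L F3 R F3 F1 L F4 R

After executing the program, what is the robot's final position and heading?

Start: (row=7, col=7), facing East
  L: turn left, now facing North
  L: turn left, now facing West
  F3: move forward 3, now at (row=7, col=4)
  R: turn right, now facing North
  F3: move forward 3, now at (row=4, col=4)
  F1: move forward 0/1 (blocked), now at (row=4, col=4)
  L: turn left, now facing West
  F4: move forward 3/4 (blocked), now at (row=4, col=1)
  R: turn right, now facing North
Final: (row=4, col=1), facing North

Answer: Final position: (row=4, col=1), facing North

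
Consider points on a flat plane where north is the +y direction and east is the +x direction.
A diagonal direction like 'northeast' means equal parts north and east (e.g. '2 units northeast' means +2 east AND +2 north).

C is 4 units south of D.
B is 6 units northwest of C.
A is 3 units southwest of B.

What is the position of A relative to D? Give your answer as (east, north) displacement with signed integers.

Place D at the origin (east=0, north=0).
  C is 4 units south of D: delta (east=+0, north=-4); C at (east=0, north=-4).
  B is 6 units northwest of C: delta (east=-6, north=+6); B at (east=-6, north=2).
  A is 3 units southwest of B: delta (east=-3, north=-3); A at (east=-9, north=-1).
Therefore A relative to D: (east=-9, north=-1).

Answer: A is at (east=-9, north=-1) relative to D.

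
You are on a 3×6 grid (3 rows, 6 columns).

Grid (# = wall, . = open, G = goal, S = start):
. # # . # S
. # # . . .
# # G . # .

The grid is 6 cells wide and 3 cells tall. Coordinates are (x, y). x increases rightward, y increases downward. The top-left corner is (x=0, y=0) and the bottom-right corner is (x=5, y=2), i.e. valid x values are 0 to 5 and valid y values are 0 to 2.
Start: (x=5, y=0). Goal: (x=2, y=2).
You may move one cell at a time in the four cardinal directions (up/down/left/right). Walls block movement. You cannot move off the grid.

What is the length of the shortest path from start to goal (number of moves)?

Answer: Shortest path length: 5

Derivation:
BFS from (x=5, y=0) until reaching (x=2, y=2):
  Distance 0: (x=5, y=0)
  Distance 1: (x=5, y=1)
  Distance 2: (x=4, y=1), (x=5, y=2)
  Distance 3: (x=3, y=1)
  Distance 4: (x=3, y=0), (x=3, y=2)
  Distance 5: (x=2, y=2)  <- goal reached here
One shortest path (5 moves): (x=5, y=0) -> (x=5, y=1) -> (x=4, y=1) -> (x=3, y=1) -> (x=3, y=2) -> (x=2, y=2)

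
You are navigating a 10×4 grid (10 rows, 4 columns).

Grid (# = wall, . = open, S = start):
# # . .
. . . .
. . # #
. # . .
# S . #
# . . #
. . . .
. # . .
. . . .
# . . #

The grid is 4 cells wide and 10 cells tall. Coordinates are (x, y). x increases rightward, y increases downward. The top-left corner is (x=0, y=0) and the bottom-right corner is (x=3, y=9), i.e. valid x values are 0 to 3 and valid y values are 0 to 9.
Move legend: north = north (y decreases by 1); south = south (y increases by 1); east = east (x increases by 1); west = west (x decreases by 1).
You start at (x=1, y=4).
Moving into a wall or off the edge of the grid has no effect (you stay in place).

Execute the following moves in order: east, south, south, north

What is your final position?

Answer: Final position: (x=2, y=5)

Derivation:
Start: (x=1, y=4)
  east (east): (x=1, y=4) -> (x=2, y=4)
  south (south): (x=2, y=4) -> (x=2, y=5)
  south (south): (x=2, y=5) -> (x=2, y=6)
  north (north): (x=2, y=6) -> (x=2, y=5)
Final: (x=2, y=5)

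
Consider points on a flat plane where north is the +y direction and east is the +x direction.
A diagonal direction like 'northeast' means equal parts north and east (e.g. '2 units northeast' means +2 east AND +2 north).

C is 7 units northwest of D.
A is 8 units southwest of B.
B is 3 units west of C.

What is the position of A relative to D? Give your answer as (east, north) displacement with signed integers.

Answer: A is at (east=-18, north=-1) relative to D.

Derivation:
Place D at the origin (east=0, north=0).
  C is 7 units northwest of D: delta (east=-7, north=+7); C at (east=-7, north=7).
  B is 3 units west of C: delta (east=-3, north=+0); B at (east=-10, north=7).
  A is 8 units southwest of B: delta (east=-8, north=-8); A at (east=-18, north=-1).
Therefore A relative to D: (east=-18, north=-1).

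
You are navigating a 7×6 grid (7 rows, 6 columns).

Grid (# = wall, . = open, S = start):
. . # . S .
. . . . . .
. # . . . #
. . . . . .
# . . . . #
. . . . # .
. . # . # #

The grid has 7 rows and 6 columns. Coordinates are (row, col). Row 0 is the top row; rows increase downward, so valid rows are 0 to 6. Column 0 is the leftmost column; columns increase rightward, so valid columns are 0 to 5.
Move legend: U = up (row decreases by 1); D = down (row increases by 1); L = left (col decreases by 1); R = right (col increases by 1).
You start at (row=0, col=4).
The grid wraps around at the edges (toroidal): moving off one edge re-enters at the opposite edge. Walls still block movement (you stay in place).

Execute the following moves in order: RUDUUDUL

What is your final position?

Answer: Final position: (row=0, col=4)

Derivation:
Start: (row=0, col=4)
  R (right): (row=0, col=4) -> (row=0, col=5)
  U (up): blocked, stay at (row=0, col=5)
  D (down): (row=0, col=5) -> (row=1, col=5)
  U (up): (row=1, col=5) -> (row=0, col=5)
  U (up): blocked, stay at (row=0, col=5)
  D (down): (row=0, col=5) -> (row=1, col=5)
  U (up): (row=1, col=5) -> (row=0, col=5)
  L (left): (row=0, col=5) -> (row=0, col=4)
Final: (row=0, col=4)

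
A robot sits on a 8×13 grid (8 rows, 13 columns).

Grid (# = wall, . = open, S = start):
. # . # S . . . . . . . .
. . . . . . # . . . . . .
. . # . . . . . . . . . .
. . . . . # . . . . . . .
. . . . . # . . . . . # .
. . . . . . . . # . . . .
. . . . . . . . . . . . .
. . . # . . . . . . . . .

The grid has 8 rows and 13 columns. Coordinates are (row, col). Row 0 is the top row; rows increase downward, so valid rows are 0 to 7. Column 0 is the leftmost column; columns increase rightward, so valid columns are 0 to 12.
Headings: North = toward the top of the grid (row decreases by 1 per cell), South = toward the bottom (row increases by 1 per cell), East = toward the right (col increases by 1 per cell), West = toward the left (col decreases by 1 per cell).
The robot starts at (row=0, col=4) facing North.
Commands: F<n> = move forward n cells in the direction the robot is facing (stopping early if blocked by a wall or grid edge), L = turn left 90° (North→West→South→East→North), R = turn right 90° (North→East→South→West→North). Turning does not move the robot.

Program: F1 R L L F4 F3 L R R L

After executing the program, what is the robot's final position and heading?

Start: (row=0, col=4), facing North
  F1: move forward 0/1 (blocked), now at (row=0, col=4)
  R: turn right, now facing East
  L: turn left, now facing North
  L: turn left, now facing West
  F4: move forward 0/4 (blocked), now at (row=0, col=4)
  F3: move forward 0/3 (blocked), now at (row=0, col=4)
  L: turn left, now facing South
  R: turn right, now facing West
  R: turn right, now facing North
  L: turn left, now facing West
Final: (row=0, col=4), facing West

Answer: Final position: (row=0, col=4), facing West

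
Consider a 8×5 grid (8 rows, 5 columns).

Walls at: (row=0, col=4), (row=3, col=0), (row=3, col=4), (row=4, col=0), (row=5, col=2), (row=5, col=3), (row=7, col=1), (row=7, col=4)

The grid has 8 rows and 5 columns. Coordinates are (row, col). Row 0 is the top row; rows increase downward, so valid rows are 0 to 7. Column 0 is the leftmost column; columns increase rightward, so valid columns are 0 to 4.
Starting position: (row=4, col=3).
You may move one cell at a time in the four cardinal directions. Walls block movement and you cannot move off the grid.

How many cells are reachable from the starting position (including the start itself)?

Answer: Reachable cells: 32

Derivation:
BFS flood-fill from (row=4, col=3):
  Distance 0: (row=4, col=3)
  Distance 1: (row=3, col=3), (row=4, col=2), (row=4, col=4)
  Distance 2: (row=2, col=3), (row=3, col=2), (row=4, col=1), (row=5, col=4)
  Distance 3: (row=1, col=3), (row=2, col=2), (row=2, col=4), (row=3, col=1), (row=5, col=1), (row=6, col=4)
  Distance 4: (row=0, col=3), (row=1, col=2), (row=1, col=4), (row=2, col=1), (row=5, col=0), (row=6, col=1), (row=6, col=3)
  Distance 5: (row=0, col=2), (row=1, col=1), (row=2, col=0), (row=6, col=0), (row=6, col=2), (row=7, col=3)
  Distance 6: (row=0, col=1), (row=1, col=0), (row=7, col=0), (row=7, col=2)
  Distance 7: (row=0, col=0)
Total reachable: 32 (grid has 32 open cells total)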